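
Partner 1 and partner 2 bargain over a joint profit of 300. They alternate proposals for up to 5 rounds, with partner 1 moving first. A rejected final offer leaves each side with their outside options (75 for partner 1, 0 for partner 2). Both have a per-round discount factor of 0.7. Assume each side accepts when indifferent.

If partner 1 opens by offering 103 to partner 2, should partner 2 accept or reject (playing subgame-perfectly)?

Work out partner 2's continuation value if the offer is rejected.
Round 5 (partner 1 proposes): partner 2 will accept anything ≥ 0, so partner 1 offers 0 and keeps 300.
Round 4 (partner 2 proposes): partner 1 can get 300 next round, worth 0.7 × 300 = 210 now, so partner 2 offers 210, keeping 90.
Round 3 (partner 1 proposes): partner 2 can get 90 next round, worth 0.7 × 90 = 63 now, so partner 1 offers 63, keeping 237.
Round 2 (partner 2 proposes): partner 1 can get 237 next round, worth 0.7 × 237 = 165.9 now, so partner 2 offers 165.9, keeping 134.1.
So by rejecting in round 1, partner 2 gets 134.1 next round, worth 0.7 × 134.1 = 93.87 now.
Offer 103 ≥ 93.87, so partner 2 accepts.

Accept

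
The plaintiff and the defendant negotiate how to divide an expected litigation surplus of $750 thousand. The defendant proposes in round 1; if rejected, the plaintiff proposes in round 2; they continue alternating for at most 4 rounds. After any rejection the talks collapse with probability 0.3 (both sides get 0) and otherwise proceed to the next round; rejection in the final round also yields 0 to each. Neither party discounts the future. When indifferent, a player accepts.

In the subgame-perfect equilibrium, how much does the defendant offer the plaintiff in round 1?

414.75

Round 4 (the plaintiff proposes): the defendant will accept anything ≥ 0, so the plaintiff offers 0 and keeps 750.
Round 3 (the defendant proposes): rejecting gives the plaintiff an expected 0.7 × 750 = 525, so the defendant offers 525, keeping 225.
Round 2 (the plaintiff proposes): rejecting gives the defendant an expected 0.7 × 225 = 157.5, so the plaintiff offers 157.5, keeping 592.5.
Round 1 (the defendant proposes): rejecting gives the plaintiff an expected 0.7 × 592.5 = 414.75. The defendant offers 414.75 and keeps 750 − 414.75 = 335.25.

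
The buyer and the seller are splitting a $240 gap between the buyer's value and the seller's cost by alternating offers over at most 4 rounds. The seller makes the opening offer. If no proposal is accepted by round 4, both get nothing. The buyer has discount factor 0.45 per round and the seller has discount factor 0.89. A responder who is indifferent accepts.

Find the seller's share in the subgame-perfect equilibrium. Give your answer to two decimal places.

Round 4 (the buyer proposes): rejection yields 0 for the seller; the buyer offers 0 and keeps 240.
Round 3 (the seller proposes): the buyer can get 240 next round, worth 0.45 × 240 = 108 now, so the seller offers 108, keeping 132.
Round 2 (the buyer proposes): the seller can get 132 next round, worth 0.89 × 132 = 117.48 now. The buyer offers 117.48 and keeps 240 − 117.48 = 122.52.
Round 1 (the seller proposes): the buyer can get 122.52 next round, worth 0.45 × 122.52 = 55.134 now; the seller offers that and keeps 184.866.

184.87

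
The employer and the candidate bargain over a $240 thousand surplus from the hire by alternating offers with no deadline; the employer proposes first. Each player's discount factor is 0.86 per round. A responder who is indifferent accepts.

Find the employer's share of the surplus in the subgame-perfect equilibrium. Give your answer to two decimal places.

129.03

When the employer proposes, the candidate accepts any offer worth at least 0.86 times what the candidate would get by proposing next round; and vice versa.
This gives x = 240 − 0.86y and y = 240 − 0.86x, where x and y are each side's share when it proposes.
Hence (1 − 0.86·0.86)x = 240(1 − 0.86), i.e. 0.2604·x = 33.6.
x ≈ 129.0323; the candidate's share is 240 − x ≈ 110.9677.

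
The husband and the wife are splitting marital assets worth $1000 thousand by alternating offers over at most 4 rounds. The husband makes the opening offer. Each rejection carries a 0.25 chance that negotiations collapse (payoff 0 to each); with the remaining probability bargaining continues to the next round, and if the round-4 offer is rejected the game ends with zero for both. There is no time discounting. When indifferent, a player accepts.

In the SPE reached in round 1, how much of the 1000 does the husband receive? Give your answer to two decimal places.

390.63

By backward induction:
Round 4 (the wife proposes): rejection yields 0 for the husband; the wife offers 0 and keeps 1000.
Round 3 (the husband proposes): rejecting gives the wife an expected 0.75 × 1000 = 750; the husband offers that and keeps 250.
Round 2 (the wife proposes): rejecting gives the husband an expected 0.75 × 250 = 187.5, so the wife offers 187.5, keeping 812.5.
Round 1 (the husband proposes): rejecting gives the wife an expected 0.75 × 812.5 = 609.375, so the husband offers 609.375, keeping 390.625.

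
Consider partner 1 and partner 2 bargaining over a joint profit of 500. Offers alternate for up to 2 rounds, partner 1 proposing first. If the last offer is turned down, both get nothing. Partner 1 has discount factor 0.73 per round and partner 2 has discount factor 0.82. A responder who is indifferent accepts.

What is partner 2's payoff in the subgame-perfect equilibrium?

410

By backward induction:
Round 2 (partner 2 proposes): rejection yields 0 for partner 1; partner 2 offers 0 and keeps 500.
Round 1 (partner 1 proposes): partner 2 can get 500 next round, worth 0.82 × 500 = 410 now. Partner 1 offers 410 and keeps 500 − 410 = 90.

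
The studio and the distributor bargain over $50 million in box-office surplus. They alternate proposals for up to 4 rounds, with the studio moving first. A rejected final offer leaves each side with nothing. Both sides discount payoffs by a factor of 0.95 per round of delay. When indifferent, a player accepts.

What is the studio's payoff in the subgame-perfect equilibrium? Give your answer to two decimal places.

Round 4 (the distributor proposes): rejection yields 0 for the studio; the distributor offers 0 and keeps 50.
Round 3 (the studio proposes): the distributor can get 50 next round, worth 0.95 × 50 = 47.5 now; the studio offers that and keeps 2.5.
Round 2 (the distributor proposes): the studio can get 2.5 next round, worth 0.95 × 2.5 = 2.375 now, so the distributor offers 2.375, keeping 47.625.
Round 1 (the studio proposes): the distributor can get 47.625 next round, worth 0.95 × 47.625 = 45.24375 now. The studio offers 45.24375 and keeps 50 − 45.24375 = 4.75625.

4.76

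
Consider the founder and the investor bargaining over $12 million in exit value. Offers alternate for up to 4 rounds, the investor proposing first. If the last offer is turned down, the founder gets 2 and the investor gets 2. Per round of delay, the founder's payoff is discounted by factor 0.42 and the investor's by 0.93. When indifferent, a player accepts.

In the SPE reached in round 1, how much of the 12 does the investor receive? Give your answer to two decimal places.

10.01

Round 4 (the founder proposes): the investor gets 2 if talks fail, so the founder offers 2 and keeps 10.
Round 3 (the investor proposes): the founder can get 10 next round, worth 0.42 × 10 = 4.2 now, so the investor offers 4.2, keeping 7.8.
Round 2 (the founder proposes): the investor can get 7.8 next round, worth 0.93 × 7.8 = 7.254 now, so the founder offers 7.254, keeping 4.746.
Round 1 (the investor proposes): the founder can get 4.746 next round, worth 0.42 × 4.746 = 1.99332 now; the investor offers that and keeps 10.00668.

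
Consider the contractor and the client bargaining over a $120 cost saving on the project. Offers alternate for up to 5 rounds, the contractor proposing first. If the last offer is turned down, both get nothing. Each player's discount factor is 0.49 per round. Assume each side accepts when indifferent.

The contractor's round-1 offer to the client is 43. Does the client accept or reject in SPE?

Accept

Round 5 (the contractor proposes): rejection yields 0 for the client; the contractor offers 0 and keeps 120.
Round 4 (the client proposes): the contractor can get 120 next round, worth 0.49 × 120 = 58.8 now. The client offers 58.8 and keeps 120 − 58.8 = 61.2.
Round 3 (the contractor proposes): the client can get 61.2 next round, worth 0.49 × 61.2 = 29.988 now; the contractor offers that and keeps 90.012.
Round 2 (the client proposes): the contractor can get 90.012 next round, worth 0.49 × 90.012 = 44.10588 now, so the client offers 44.10588, keeping 75.89412.
So by rejecting in round 1, the client gets 75.89412 next round, worth 0.49 × 75.89412 = 37.1881188 now.
Offer 43 ≥ 37.1881188, so the client accepts.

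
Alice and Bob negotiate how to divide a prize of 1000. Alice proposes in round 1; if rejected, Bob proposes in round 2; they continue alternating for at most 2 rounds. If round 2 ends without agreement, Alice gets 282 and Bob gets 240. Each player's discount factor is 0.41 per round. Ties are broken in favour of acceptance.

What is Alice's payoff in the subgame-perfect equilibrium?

705.62

Round 2 (Bob proposes): Alice gets 282 if talks fail, so Bob offers 282 and keeps 718.
Round 1 (Alice proposes): Bob can get 718 next round, worth 0.41 × 718 = 294.38 now; Alice offers that and keeps 705.62.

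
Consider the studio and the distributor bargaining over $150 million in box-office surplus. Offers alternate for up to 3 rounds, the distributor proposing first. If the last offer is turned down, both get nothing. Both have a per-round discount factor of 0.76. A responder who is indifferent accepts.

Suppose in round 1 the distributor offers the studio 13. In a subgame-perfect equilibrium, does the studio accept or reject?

Reject

Round 3 (the distributor proposes): the studio will accept anything ≥ 0, so the distributor offers 0 and keeps 150.
Round 2 (the studio proposes): the distributor can get 150 next round, worth 0.76 × 150 = 114 now, so the studio offers 114, keeping 36.
So by rejecting in round 1, the studio gets 36 next round, worth 0.76 × 36 = 27.36 now.
Offer 13 < 27.36, so the studio rejects.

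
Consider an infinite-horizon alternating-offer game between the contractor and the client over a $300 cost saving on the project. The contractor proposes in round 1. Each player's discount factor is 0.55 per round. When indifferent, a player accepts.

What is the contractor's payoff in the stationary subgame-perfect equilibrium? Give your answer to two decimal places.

When the contractor proposes, the client accepts any offer worth at least 0.55 times what the client would get by proposing next round; and vice versa.
This gives x = 300 − 0.55y and y = 300 − 0.55x, where x and y are each side's share when it proposes.
Hence (1 − 0.55·0.55)x = 300(1 − 0.55), i.e. 0.6975·x = 135.
x ≈ 193.5484; the client's share is 300 − x ≈ 106.4516.

193.55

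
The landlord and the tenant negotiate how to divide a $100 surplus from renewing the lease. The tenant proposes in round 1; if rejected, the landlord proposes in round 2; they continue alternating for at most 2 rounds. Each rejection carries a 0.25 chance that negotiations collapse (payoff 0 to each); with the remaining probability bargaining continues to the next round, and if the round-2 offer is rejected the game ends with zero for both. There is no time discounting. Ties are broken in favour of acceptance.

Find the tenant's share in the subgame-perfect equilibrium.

25

Round 2 (the landlord proposes): rejection yields 0 for the tenant; the landlord offers 0 and keeps 100.
Round 1 (the tenant proposes): rejecting gives the landlord an expected 0.75 × 100 = 75, so the tenant offers 75, keeping 25.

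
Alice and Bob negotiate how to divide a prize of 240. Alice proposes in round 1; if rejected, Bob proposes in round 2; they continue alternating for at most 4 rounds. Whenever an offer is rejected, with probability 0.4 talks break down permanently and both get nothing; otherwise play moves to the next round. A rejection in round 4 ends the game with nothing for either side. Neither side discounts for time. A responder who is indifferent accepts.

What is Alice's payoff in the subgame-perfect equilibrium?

130.56

Round 4 (Bob proposes): rejection yields 0 for Alice; Bob offers 0 and keeps 240.
Round 3 (Alice proposes): rejecting gives Bob an expected 0.6 × 240 = 144. Alice offers 144 and keeps 240 − 144 = 96.
Round 2 (Bob proposes): rejecting gives Alice an expected 0.6 × 96 = 57.6. Bob offers 57.6 and keeps 240 − 57.6 = 182.4.
Round 1 (Alice proposes): rejecting gives Bob an expected 0.6 × 182.4 = 109.44; Alice offers that and keeps 130.56.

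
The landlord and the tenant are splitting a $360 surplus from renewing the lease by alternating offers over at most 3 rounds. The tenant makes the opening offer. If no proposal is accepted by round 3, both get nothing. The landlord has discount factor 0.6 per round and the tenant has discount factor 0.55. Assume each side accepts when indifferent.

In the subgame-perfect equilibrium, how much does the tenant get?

262.8

Round 3 (the tenant proposes): rejection yields 0 for the landlord; the tenant offers 0 and keeps 360.
Round 2 (the landlord proposes): the tenant can get 360 next round, worth 0.55 × 360 = 198 now. The landlord offers 198 and keeps 360 − 198 = 162.
Round 1 (the tenant proposes): the landlord can get 162 next round, worth 0.6 × 162 = 97.2 now, so the tenant offers 97.2, keeping 262.8.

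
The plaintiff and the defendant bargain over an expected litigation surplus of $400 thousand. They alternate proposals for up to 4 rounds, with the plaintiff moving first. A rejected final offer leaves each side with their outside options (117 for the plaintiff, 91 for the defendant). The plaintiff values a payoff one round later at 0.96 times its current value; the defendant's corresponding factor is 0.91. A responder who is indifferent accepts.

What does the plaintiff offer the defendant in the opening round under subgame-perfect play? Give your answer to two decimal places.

239.54

Round 4 (the defendant proposes): the plaintiff gets 117 if talks fail, so the defendant offers 117 and keeps 283.
Round 3 (the plaintiff proposes): the defendant can get 283 next round, worth 0.91 × 283 = 257.53 now. The plaintiff offers 257.53 and keeps 400 − 257.53 = 142.47.
Round 2 (the defendant proposes): the plaintiff can get 142.47 next round, worth 0.96 × 142.47 = 136.7712 now. The defendant offers 136.7712 and keeps 400 − 136.7712 = 263.2288.
Round 1 (the plaintiff proposes): the defendant can get 263.2288 next round, worth 0.91 × 263.2288 = 239.538208 now, so the plaintiff offers 239.538208, keeping 160.461792.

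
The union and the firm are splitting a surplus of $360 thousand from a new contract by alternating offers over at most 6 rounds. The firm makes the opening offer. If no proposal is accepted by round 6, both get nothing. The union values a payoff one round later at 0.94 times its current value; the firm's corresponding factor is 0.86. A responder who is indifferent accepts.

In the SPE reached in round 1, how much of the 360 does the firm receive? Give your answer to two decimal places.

Round 6 (the union proposes): the firm will accept anything ≥ 0, so the union offers 0 and keeps 360.
Round 5 (the firm proposes): the union can get 360 next round, worth 0.94 × 360 = 338.4 now. The firm offers 338.4 and keeps 360 − 338.4 = 21.6.
Round 4 (the union proposes): the firm can get 21.6 next round, worth 0.86 × 21.6 = 18.576 now, so the union offers 18.576, keeping 341.424.
Round 3 (the firm proposes): the union can get 341.424 next round, worth 0.94 × 341.424 = 320.93856 now; the firm offers that and keeps 39.06144.
Round 2 (the union proposes): the firm can get 39.06144 next round, worth 0.86 × 39.06144 = 33.5928384 now; the union offers that and keeps 326.4071616.
Round 1 (the firm proposes): the union can get 326.4071616 next round, worth 0.94 × 326.4071616 = 306.822731904 now. The firm offers 306.822731904 and keeps 360 − 306.822731904 = 53.177268096.

53.18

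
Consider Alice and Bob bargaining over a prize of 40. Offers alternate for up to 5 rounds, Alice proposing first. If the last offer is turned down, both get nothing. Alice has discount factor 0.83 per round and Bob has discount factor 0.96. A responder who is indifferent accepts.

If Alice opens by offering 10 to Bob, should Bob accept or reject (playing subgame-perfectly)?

Round 5 (Alice proposes): Bob will accept anything ≥ 0, so Alice offers 0 and keeps 40.
Round 4 (Bob proposes): Alice can get 40 next round, worth 0.83 × 40 = 33.2 now, so Bob offers 33.2, keeping 6.8.
Round 3 (Alice proposes): Bob can get 6.8 next round, worth 0.96 × 6.8 = 6.528 now. Alice offers 6.528 and keeps 40 − 6.528 = 33.472.
Round 2 (Bob proposes): Alice can get 33.472 next round, worth 0.83 × 33.472 = 27.78176 now; Bob offers that and keeps 12.21824.
So by rejecting in round 1, Bob gets 12.21824 next round, worth 0.96 × 12.21824 = 11.7295104 now.
Offer 10 < 11.7295104, so Bob rejects.

Reject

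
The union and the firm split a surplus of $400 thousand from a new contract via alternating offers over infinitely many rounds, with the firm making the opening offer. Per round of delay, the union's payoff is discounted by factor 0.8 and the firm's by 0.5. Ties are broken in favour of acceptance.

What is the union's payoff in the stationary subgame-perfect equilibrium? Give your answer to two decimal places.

266.67

Let x be the firm's share when the firm proposes and y be the union's share when the union proposes.
The union accepts iff offered ≥ 0.8·y, so x = 400 − 0.8y. Symmetrically y = 400 − 0.5x.
Substituting: x = 400 − 0.8(400 − 0.5x), giving x(1 − 0.5·0.8) = 400(1 − 0.8).
So x = 400 × 0.2 / 0.6 ≈ 133.3333, and the union receives 400 − x ≈ 266.6667.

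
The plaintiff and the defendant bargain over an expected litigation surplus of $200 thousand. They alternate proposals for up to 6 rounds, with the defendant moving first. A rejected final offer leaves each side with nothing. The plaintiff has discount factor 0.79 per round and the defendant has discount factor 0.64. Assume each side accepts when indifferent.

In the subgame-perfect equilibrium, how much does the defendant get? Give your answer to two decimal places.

Round 6 (the plaintiff proposes): rejection yields 0 for the defendant; the plaintiff offers 0 and keeps 200.
Round 5 (the defendant proposes): the plaintiff can get 200 next round, worth 0.79 × 200 = 158 now; the defendant offers that and keeps 42.
Round 4 (the plaintiff proposes): the defendant can get 42 next round, worth 0.64 × 42 = 26.88 now. The plaintiff offers 26.88 and keeps 200 − 26.88 = 173.12.
Round 3 (the defendant proposes): the plaintiff can get 173.12 next round, worth 0.79 × 173.12 = 136.7648 now, so the defendant offers 136.7648, keeping 63.2352.
Round 2 (the plaintiff proposes): the defendant can get 63.2352 next round, worth 0.64 × 63.2352 = 40.470528 now; the plaintiff offers that and keeps 159.529472.
Round 1 (the defendant proposes): the plaintiff can get 159.529472 next round, worth 0.79 × 159.529472 = 126.02828288 now; the defendant offers that and keeps 73.97171712.

73.97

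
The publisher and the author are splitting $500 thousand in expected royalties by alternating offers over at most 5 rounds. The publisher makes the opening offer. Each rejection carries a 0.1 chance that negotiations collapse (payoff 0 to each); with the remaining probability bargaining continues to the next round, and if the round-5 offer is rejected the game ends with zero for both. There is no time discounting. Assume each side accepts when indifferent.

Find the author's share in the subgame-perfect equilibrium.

81.45

Round 5 (the publisher proposes): the author will accept anything ≥ 0, so the publisher offers 0 and keeps 500.
Round 4 (the author proposes): rejecting gives the publisher an expected 0.9 × 500 = 450; the author offers that and keeps 50.
Round 3 (the publisher proposes): rejecting gives the author an expected 0.9 × 50 = 45; the publisher offers that and keeps 455.
Round 2 (the author proposes): rejecting gives the publisher an expected 0.9 × 455 = 409.5, so the author offers 409.5, keeping 90.5.
Round 1 (the publisher proposes): rejecting gives the author an expected 0.9 × 90.5 = 81.45, so the publisher offers 81.45, keeping 418.55.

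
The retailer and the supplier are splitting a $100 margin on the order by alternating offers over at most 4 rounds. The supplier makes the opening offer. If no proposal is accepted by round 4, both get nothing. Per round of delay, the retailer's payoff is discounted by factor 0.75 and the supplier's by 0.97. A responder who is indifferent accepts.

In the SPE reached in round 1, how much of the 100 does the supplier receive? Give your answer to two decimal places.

Work backward from the last round.
Round 4 (the retailer proposes): rejection yields 0 for the supplier; the retailer offers 0 and keeps 100.
Round 3 (the supplier proposes): the retailer can get 100 next round, worth 0.75 × 100 = 75 now, so the supplier offers 75, keeping 25.
Round 2 (the retailer proposes): the supplier can get 25 next round, worth 0.97 × 25 = 24.25 now; the retailer offers that and keeps 75.75.
Round 1 (the supplier proposes): the retailer can get 75.75 next round, worth 0.75 × 75.75 = 56.8125 now; the supplier offers that and keeps 43.1875.

43.19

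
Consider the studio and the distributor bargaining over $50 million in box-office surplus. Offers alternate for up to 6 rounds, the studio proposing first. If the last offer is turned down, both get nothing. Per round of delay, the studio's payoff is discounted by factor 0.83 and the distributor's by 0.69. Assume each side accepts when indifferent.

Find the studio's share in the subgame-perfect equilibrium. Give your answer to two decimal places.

29.46

Round 6 (the distributor proposes): the studio will accept anything ≥ 0, so the distributor offers 0 and keeps 50.
Round 5 (the studio proposes): the distributor can get 50 next round, worth 0.69 × 50 = 34.5 now; the studio offers that and keeps 15.5.
Round 4 (the distributor proposes): the studio can get 15.5 next round, worth 0.83 × 15.5 = 12.865 now; the distributor offers that and keeps 37.135.
Round 3 (the studio proposes): the distributor can get 37.135 next round, worth 0.69 × 37.135 = 25.62315 now, so the studio offers 25.62315, keeping 24.37685.
Round 2 (the distributor proposes): the studio can get 24.37685 next round, worth 0.83 × 24.37685 = 20.2327855 now; the distributor offers that and keeps 29.7672145.
Round 1 (the studio proposes): the distributor can get 29.7672145 next round, worth 0.69 × 29.7672145 = 20.539378005 now, so the studio offers 20.539378005, keeping 29.460621995.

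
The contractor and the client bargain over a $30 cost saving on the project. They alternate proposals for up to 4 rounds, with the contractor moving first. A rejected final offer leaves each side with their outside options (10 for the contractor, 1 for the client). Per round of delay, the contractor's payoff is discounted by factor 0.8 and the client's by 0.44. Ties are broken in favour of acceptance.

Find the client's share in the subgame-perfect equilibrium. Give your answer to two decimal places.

5.74

Work backward from the last round.
Round 4 (the client proposes): the contractor gets 10 if talks fail, so the client offers 10 and keeps 20.
Round 3 (the contractor proposes): the client can get 20 next round, worth 0.44 × 20 = 8.8 now, so the contractor offers 8.8, keeping 21.2.
Round 2 (the client proposes): the contractor can get 21.2 next round, worth 0.8 × 21.2 = 16.96 now. The client offers 16.96 and keeps 30 − 16.96 = 13.04.
Round 1 (the contractor proposes): the client can get 13.04 next round, worth 0.44 × 13.04 = 5.7376 now; the contractor offers that and keeps 24.2624.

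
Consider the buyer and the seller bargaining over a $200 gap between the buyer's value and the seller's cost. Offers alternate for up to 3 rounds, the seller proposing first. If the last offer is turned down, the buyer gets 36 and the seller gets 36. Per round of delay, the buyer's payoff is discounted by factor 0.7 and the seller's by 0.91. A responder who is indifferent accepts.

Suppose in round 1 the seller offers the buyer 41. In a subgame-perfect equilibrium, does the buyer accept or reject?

Round 3 (the seller proposes): the buyer gets 36 if talks fail, so the seller offers 36 and keeps 164.
Round 2 (the buyer proposes): the seller can get 164 next round, worth 0.91 × 164 = 149.24 now, so the buyer offers 149.24, keeping 50.76.
So by rejecting in round 1, the buyer gets 50.76 next round, worth 0.7 × 50.76 = 35.532 now.
Offer 41 ≥ 35.532, so the buyer accepts.

Accept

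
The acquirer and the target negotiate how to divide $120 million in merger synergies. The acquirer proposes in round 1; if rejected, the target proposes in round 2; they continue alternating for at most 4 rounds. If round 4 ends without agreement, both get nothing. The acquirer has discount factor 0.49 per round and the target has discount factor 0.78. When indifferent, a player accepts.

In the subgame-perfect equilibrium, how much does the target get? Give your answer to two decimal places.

Round 4 (the target proposes): the acquirer will accept anything ≥ 0, so the target offers 0 and keeps 120.
Round 3 (the acquirer proposes): the target can get 120 next round, worth 0.78 × 120 = 93.6 now, so the acquirer offers 93.6, keeping 26.4.
Round 2 (the target proposes): the acquirer can get 26.4 next round, worth 0.49 × 26.4 = 12.936 now. The target offers 12.936 and keeps 120 − 12.936 = 107.064.
Round 1 (the acquirer proposes): the target can get 107.064 next round, worth 0.78 × 107.064 = 83.50992 now; the acquirer offers that and keeps 36.49008.

83.51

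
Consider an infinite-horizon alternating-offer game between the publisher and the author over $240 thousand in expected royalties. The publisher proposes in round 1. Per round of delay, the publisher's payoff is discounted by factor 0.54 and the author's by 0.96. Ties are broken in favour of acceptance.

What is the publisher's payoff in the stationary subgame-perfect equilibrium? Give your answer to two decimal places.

In a stationary SPE each proposer offers the other exactly their discounted continuation value.
If the publisher keeps x when proposing and the author keeps y when proposing, then x = 240 − 0.96y and y = 240 − 0.54x.
Solving: x = 240(1 − 0.96) / (1 − 0.54·0.96) = 9.6 / 0.4816 ≈ 19.9336.
The author gets 240 − 19.9336 ≈ 220.0664.

19.93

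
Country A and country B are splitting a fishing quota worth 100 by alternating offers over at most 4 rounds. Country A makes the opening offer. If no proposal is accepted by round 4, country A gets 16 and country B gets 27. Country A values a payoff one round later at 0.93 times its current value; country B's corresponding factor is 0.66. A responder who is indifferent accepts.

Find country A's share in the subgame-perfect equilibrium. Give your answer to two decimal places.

By backward induction:
Round 4 (country B proposes): country A gets 16 if talks fail, so country B offers 16 and keeps 84.
Round 3 (country A proposes): country B can get 84 next round, worth 0.66 × 84 = 55.44 now; country A offers that and keeps 44.56.
Round 2 (country B proposes): country A can get 44.56 next round, worth 0.93 × 44.56 = 41.4408 now; country B offers that and keeps 58.5592.
Round 1 (country A proposes): country B can get 58.5592 next round, worth 0.66 × 58.5592 = 38.649072 now; country A offers that and keeps 61.350928.

61.35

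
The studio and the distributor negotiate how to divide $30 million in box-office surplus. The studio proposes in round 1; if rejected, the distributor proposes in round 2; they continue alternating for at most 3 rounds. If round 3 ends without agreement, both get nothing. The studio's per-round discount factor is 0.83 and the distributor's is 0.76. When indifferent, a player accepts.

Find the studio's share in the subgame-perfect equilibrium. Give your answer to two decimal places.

26.12

Solve by backward induction from round 3.
Round 3 (the studio proposes): rejection yields 0 for the distributor; the studio offers 0 and keeps 30.
Round 2 (the distributor proposes): the studio can get 30 next round, worth 0.83 × 30 = 24.9 now. The distributor offers 24.9 and keeps 30 − 24.9 = 5.1.
Round 1 (the studio proposes): the distributor can get 5.1 next round, worth 0.76 × 5.1 = 3.876 now. The studio offers 3.876 and keeps 30 − 3.876 = 26.124.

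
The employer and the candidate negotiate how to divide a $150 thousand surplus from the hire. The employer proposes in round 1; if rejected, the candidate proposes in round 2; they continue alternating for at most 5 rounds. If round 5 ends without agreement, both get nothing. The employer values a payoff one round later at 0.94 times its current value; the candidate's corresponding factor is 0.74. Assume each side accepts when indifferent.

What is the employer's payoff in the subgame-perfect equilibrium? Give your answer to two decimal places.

138.71

Round 5 (the employer proposes): rejection yields 0 for the candidate; the employer offers 0 and keeps 150.
Round 4 (the candidate proposes): the employer can get 150 next round, worth 0.94 × 150 = 141 now. The candidate offers 141 and keeps 150 − 141 = 9.
Round 3 (the employer proposes): the candidate can get 9 next round, worth 0.74 × 9 = 6.66 now. The employer offers 6.66 and keeps 150 − 6.66 = 143.34.
Round 2 (the candidate proposes): the employer can get 143.34 next round, worth 0.94 × 143.34 = 134.7396 now, so the candidate offers 134.7396, keeping 15.2604.
Round 1 (the employer proposes): the candidate can get 15.2604 next round, worth 0.74 × 15.2604 = 11.292696 now, so the employer offers 11.292696, keeping 138.707304.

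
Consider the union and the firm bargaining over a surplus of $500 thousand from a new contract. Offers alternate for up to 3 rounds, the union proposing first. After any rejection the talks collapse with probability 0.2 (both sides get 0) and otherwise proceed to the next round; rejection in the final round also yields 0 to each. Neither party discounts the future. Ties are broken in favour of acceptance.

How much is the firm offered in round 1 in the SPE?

By backward induction:
Round 3 (the union proposes): the firm will accept anything ≥ 0, so the union offers 0 and keeps 500.
Round 2 (the firm proposes): rejecting gives the union an expected 0.8 × 500 = 400, so the firm offers 400, keeping 100.
Round 1 (the union proposes): rejecting gives the firm an expected 0.8 × 100 = 80, so the union offers 80, keeping 420.

80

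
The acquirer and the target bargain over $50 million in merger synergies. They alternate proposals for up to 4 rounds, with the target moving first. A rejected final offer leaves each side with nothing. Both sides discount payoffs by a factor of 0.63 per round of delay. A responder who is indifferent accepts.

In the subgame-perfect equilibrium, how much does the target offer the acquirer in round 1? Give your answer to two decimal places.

Round 4 (the acquirer proposes): rejection yields 0 for the target; the acquirer offers 0 and keeps 50.
Round 3 (the target proposes): the acquirer can get 50 next round, worth 0.63 × 50 = 31.5 now, so the target offers 31.5, keeping 18.5.
Round 2 (the acquirer proposes): the target can get 18.5 next round, worth 0.63 × 18.5 = 11.655 now. The acquirer offers 11.655 and keeps 50 − 11.655 = 38.345.
Round 1 (the target proposes): the acquirer can get 38.345 next round, worth 0.63 × 38.345 = 24.15735 now; the target offers that and keeps 25.84265.

24.16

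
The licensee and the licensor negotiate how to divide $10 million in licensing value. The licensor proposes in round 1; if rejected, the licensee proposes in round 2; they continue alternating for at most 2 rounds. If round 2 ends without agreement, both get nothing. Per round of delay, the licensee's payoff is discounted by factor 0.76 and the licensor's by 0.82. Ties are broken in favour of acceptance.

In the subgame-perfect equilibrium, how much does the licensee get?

7.6

Round 2 (the licensee proposes): rejection yields 0 for the licensor; the licensee offers 0 and keeps 10.
Round 1 (the licensor proposes): the licensee can get 10 next round, worth 0.76 × 10 = 7.6 now, so the licensor offers 7.6, keeping 2.4.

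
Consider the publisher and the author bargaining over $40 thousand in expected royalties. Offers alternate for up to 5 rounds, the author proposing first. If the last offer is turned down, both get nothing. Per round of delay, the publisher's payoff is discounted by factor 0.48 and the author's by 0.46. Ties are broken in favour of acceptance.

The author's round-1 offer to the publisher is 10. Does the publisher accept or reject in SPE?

Work out the publisher's continuation value if the offer is rejected.
Round 5 (the author proposes): rejection yields 0 for the publisher; the author offers 0 and keeps 40.
Round 4 (the publisher proposes): the author can get 40 next round, worth 0.46 × 40 = 18.4 now. The publisher offers 18.4 and keeps 40 − 18.4 = 21.6.
Round 3 (the author proposes): the publisher can get 21.6 next round, worth 0.48 × 21.6 = 10.368 now. The author offers 10.368 and keeps 40 − 10.368 = 29.632.
Round 2 (the publisher proposes): the author can get 29.632 next round, worth 0.46 × 29.632 = 13.63072 now; the publisher offers that and keeps 26.36928.
So by rejecting in round 1, the publisher gets 26.36928 next round, worth 0.48 × 26.36928 = 12.6572544 now.
Offer 10 < 12.6572544, so the publisher rejects.

Reject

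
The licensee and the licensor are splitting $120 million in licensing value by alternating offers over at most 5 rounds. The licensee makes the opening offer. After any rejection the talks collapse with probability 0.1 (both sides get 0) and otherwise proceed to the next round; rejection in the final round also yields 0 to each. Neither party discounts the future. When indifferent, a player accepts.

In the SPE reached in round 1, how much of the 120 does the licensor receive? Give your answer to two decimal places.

Round 5 (the licensee proposes): the licensor will accept anything ≥ 0, so the licensee offers 0 and keeps 120.
Round 4 (the licensor proposes): rejecting gives the licensee an expected 0.9 × 120 = 108; the licensor offers that and keeps 12.
Round 3 (the licensee proposes): rejecting gives the licensor an expected 0.9 × 12 = 10.8, so the licensee offers 10.8, keeping 109.2.
Round 2 (the licensor proposes): rejecting gives the licensee an expected 0.9 × 109.2 = 98.28. The licensor offers 98.28 and keeps 120 − 98.28 = 21.72.
Round 1 (the licensee proposes): rejecting gives the licensor an expected 0.9 × 21.72 = 19.548, so the licensee offers 19.548, keeping 100.452.

19.55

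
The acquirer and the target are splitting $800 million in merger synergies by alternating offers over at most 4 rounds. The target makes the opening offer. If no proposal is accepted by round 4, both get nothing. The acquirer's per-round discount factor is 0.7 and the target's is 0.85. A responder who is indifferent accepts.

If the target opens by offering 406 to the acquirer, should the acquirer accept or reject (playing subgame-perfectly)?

Work out the acquirer's continuation value if the offer is rejected.
Round 4 (the acquirer proposes): the target will accept anything ≥ 0, so the acquirer offers 0 and keeps 800.
Round 3 (the target proposes): the acquirer can get 800 next round, worth 0.7 × 800 = 560 now. The target offers 560 and keeps 800 − 560 = 240.
Round 2 (the acquirer proposes): the target can get 240 next round, worth 0.85 × 240 = 204 now. The acquirer offers 204 and keeps 800 − 204 = 596.
So by rejecting in round 1, the acquirer gets 596 next round, worth 0.7 × 596 = 417.2 now.
Offer 406 < 417.2, so the acquirer rejects.

Reject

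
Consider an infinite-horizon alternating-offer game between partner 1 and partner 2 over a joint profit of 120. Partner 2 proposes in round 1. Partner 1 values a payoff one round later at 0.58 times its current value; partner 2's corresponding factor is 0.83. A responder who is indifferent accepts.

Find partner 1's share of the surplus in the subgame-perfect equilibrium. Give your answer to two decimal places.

When partner 2 proposes, partner 1 accepts any offer worth at least 0.58 times what partner 1 would get by proposing next round; and vice versa.
This gives x = 120 − 0.58y and y = 120 − 0.83x, where x and y are each side's share when it proposes.
Hence (1 − 0.58·0.83)x = 120(1 − 0.58), i.e. 0.5186·x = 50.4.
x ≈ 97.1847; partner 1's share is 120 − x ≈ 22.8153.

22.82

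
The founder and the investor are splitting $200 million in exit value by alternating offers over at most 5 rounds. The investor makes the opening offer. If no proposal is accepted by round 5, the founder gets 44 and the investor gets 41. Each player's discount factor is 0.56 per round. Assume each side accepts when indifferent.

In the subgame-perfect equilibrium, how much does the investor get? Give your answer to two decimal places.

130.94

Solve by backward induction from round 5.
Round 5 (the investor proposes): the founder gets 44 if talks fail, so the investor offers 44 and keeps 156.
Round 4 (the founder proposes): the investor can get 156 next round, worth 0.56 × 156 = 87.36 now, so the founder offers 87.36, keeping 112.64.
Round 3 (the investor proposes): the founder can get 112.64 next round, worth 0.56 × 112.64 = 63.0784 now, so the investor offers 63.0784, keeping 136.9216.
Round 2 (the founder proposes): the investor can get 136.9216 next round, worth 0.56 × 136.9216 = 76.676096 now; the founder offers that and keeps 123.323904.
Round 1 (the investor proposes): the founder can get 123.323904 next round, worth 0.56 × 123.323904 = 69.06138624 now; the investor offers that and keeps 130.93861376.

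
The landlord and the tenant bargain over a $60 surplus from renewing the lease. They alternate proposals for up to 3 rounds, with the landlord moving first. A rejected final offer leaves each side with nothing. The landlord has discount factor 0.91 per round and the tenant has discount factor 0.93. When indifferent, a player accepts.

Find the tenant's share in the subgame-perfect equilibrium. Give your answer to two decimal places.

5.02

Solve by backward induction from round 3.
Round 3 (the landlord proposes): rejection yields 0 for the tenant; the landlord offers 0 and keeps 60.
Round 2 (the tenant proposes): the landlord can get 60 next round, worth 0.91 × 60 = 54.6 now, so the tenant offers 54.6, keeping 5.4.
Round 1 (the landlord proposes): the tenant can get 5.4 next round, worth 0.93 × 5.4 = 5.022 now; the landlord offers that and keeps 54.978.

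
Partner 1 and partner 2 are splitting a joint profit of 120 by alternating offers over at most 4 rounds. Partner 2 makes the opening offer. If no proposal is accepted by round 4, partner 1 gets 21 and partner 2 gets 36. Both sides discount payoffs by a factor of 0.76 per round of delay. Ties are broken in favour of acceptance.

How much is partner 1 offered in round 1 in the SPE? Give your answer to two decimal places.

Work backward from the last round.
Round 4 (partner 1 proposes): partner 2 gets 36 if talks fail, so partner 1 offers 36 and keeps 84.
Round 3 (partner 2 proposes): partner 1 can get 84 next round, worth 0.76 × 84 = 63.84 now; partner 2 offers that and keeps 56.16.
Round 2 (partner 1 proposes): partner 2 can get 56.16 next round, worth 0.76 × 56.16 = 42.6816 now; partner 1 offers that and keeps 77.3184.
Round 1 (partner 2 proposes): partner 1 can get 77.3184 next round, worth 0.76 × 77.3184 = 58.761984 now; partner 2 offers that and keeps 61.238016.

58.76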